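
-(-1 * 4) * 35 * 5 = 700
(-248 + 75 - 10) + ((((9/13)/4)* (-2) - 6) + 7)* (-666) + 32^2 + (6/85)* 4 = 448432/1105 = 405.82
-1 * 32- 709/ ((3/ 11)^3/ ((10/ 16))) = -21876.42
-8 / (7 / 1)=-8 / 7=-1.14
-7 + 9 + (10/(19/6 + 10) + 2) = 376/79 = 4.76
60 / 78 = 10 / 13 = 0.77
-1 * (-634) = 634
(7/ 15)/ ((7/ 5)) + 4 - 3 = 4/ 3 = 1.33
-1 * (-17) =17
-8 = -8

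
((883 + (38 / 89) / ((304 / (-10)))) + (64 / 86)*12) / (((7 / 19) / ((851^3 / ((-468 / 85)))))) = -270982571647.92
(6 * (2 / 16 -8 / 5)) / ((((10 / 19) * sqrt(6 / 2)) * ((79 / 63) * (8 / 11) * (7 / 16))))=-110979 * sqrt(3) / 7900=-24.33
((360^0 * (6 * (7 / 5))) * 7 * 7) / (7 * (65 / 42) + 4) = 12348 / 445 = 27.75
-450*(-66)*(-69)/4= -512325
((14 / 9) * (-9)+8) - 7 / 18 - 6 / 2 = -169 / 18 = -9.39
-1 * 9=-9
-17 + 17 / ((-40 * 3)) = -2057 / 120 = -17.14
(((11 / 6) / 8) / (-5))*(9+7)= -0.73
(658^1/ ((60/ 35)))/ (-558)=-2303/ 3348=-0.69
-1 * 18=-18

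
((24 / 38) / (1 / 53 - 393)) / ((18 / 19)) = -53 / 31242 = -0.00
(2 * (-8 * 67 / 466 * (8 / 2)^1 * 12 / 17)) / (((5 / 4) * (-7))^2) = -411648 / 4852225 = -0.08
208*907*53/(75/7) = 69991376/75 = 933218.35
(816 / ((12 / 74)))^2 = 25321024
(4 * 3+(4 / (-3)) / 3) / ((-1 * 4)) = -26 / 9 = -2.89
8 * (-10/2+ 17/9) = -24.89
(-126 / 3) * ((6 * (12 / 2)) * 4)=-6048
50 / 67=0.75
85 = 85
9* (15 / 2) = 67.50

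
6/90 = 1/15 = 0.07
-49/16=-3.06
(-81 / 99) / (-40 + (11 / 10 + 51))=-90 / 1331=-0.07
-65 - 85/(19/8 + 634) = -331595/5091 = -65.13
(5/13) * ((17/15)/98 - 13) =-19093/3822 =-5.00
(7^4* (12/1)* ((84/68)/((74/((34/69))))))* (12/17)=2420208/14467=167.29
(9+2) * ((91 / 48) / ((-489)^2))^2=91091 / 131740076484864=0.00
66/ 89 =0.74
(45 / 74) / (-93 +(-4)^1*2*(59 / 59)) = -45 / 7474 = -0.01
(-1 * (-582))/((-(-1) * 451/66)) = 3492/41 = 85.17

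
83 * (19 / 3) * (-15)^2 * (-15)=-1774125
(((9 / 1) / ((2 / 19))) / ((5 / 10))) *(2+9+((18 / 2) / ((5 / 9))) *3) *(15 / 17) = 152874 / 17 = 8992.59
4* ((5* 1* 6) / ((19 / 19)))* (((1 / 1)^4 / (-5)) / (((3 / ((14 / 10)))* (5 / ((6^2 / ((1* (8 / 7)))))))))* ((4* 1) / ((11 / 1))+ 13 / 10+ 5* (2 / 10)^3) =-826434 / 6875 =-120.21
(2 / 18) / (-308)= -1 / 2772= -0.00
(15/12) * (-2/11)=-5/22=-0.23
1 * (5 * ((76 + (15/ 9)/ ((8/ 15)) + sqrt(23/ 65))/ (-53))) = -3165/ 424 - sqrt(1495)/ 689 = -7.52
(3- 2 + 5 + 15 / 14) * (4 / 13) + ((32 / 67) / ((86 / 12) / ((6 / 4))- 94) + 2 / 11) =2.35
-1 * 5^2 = -25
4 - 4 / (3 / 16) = -52 / 3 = -17.33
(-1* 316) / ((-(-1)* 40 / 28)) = -1106 / 5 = -221.20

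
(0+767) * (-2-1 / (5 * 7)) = -54457 / 35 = -1555.91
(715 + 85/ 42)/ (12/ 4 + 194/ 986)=14846695/ 66192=224.30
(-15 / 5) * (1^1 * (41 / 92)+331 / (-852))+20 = 19.83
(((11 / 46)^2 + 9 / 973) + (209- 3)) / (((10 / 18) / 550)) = 210010474575 / 1029434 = 204005.77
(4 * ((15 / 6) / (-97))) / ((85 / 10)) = -0.01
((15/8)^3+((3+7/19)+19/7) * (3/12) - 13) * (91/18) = -4326673/175104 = -24.71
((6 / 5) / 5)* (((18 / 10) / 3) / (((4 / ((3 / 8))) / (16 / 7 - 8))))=-27 / 350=-0.08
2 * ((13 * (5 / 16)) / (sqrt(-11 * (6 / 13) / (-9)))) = 65 * sqrt(858) / 176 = 10.82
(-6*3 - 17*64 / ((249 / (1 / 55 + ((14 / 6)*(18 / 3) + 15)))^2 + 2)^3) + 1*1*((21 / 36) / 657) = -18.00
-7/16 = -0.44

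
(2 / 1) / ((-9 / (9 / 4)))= -1 / 2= -0.50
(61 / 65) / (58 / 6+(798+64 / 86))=0.00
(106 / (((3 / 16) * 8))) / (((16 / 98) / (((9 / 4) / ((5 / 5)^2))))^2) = 3435831 / 256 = 13421.21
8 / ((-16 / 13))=-13 / 2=-6.50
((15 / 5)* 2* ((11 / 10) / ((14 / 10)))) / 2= 33 / 14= 2.36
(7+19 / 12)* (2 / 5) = 3.43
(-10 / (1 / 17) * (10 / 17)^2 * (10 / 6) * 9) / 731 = -15000 / 12427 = -1.21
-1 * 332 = -332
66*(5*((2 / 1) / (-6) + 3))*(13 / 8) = 1430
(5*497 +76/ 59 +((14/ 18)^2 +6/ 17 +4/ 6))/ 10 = 20212549/ 81243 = 248.79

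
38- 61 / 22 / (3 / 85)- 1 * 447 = -487.56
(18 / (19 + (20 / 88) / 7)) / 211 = 924 / 206147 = 0.00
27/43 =0.63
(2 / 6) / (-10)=-1 / 30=-0.03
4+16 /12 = 16 /3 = 5.33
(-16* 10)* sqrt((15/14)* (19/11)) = -80* sqrt(43890)/77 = -217.66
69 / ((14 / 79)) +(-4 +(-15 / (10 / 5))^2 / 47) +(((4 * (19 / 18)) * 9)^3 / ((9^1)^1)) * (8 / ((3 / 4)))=2324504699 / 35532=65420.04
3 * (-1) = -3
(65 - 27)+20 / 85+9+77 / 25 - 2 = 20534 / 425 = 48.32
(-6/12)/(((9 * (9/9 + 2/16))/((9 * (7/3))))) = -1.04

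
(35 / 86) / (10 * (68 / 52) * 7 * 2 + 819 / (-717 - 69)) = 8515 / 3808639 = 0.00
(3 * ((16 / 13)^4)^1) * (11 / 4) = 540672 / 28561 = 18.93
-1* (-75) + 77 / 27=2102 / 27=77.85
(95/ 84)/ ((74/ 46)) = 2185/ 3108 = 0.70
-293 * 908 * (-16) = 4256704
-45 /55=-9 /11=-0.82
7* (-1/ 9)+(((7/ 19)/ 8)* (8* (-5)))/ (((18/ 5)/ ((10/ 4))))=-469/ 228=-2.06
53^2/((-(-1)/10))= 28090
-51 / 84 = -0.61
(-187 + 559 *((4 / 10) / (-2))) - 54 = -1764 / 5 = -352.80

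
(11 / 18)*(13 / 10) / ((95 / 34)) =2431 / 8550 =0.28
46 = 46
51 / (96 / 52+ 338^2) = 663 / 1485196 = 0.00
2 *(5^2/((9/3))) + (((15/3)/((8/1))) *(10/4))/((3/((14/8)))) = 1125/64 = 17.58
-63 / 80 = -0.79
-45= -45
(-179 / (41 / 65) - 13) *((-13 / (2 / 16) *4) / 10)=2530944 / 205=12346.07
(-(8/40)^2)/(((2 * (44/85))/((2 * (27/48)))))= -153/3520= -0.04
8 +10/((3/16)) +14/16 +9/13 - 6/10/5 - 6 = 442889/7800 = 56.78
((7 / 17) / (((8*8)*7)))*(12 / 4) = 3 / 1088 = 0.00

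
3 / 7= 0.43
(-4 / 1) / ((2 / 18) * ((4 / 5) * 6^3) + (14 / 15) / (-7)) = -30 / 143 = -0.21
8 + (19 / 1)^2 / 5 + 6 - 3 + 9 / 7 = 2957 / 35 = 84.49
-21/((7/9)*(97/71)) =-19.76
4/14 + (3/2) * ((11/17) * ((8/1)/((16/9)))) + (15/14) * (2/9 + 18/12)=2320/357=6.50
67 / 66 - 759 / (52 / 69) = -1726501 / 1716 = -1006.12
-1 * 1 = -1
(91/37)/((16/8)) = 91/74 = 1.23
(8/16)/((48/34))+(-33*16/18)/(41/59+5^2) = -4775/6064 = -0.79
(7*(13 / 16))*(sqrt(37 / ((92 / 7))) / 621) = 91*sqrt(5957) / 457056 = 0.02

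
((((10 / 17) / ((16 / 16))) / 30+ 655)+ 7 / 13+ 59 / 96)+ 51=5001125 / 7072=707.17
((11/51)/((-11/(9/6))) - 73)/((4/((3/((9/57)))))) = -47177/136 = -346.89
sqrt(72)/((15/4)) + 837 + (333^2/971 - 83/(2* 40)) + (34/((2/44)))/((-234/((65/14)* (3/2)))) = 8* sqrt(2)/5 + 1513667027/1631280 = 930.16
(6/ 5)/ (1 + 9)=3/ 25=0.12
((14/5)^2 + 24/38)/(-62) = -2012/14725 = -0.14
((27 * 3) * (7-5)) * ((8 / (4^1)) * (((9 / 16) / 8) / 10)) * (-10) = -22.78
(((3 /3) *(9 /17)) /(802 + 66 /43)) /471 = 129 /92219288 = 0.00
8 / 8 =1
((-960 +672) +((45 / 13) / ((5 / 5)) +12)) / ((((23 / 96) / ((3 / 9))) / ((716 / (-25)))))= 81177216 / 7475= 10859.83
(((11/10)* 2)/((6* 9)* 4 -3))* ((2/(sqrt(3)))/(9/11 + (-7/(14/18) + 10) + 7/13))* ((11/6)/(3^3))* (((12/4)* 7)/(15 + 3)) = 121121* sqrt(3)/523283490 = 0.00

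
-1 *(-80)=80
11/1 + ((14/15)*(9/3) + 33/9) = 262/15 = 17.47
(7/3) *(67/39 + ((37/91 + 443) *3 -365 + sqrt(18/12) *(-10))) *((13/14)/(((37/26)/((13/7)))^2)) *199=3000665842772/4226103 -738873070 *sqrt(6)/201243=701037.99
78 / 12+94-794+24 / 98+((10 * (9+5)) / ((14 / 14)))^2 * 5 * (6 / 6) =9536061 / 98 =97306.74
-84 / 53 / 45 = -28 / 795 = -0.04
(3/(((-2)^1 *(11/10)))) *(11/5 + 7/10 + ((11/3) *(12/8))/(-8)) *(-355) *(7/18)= 146615/352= 416.52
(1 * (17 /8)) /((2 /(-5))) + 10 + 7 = 187 /16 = 11.69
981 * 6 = 5886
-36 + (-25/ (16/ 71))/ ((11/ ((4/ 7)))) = -12863/ 308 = -41.76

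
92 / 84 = 23 / 21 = 1.10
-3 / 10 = -0.30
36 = 36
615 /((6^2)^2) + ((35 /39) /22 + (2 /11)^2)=372649 /679536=0.55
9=9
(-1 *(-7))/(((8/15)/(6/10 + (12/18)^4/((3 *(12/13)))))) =17129/1944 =8.81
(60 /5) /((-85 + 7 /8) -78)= -96 /1297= -0.07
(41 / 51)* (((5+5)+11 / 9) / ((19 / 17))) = 4141 / 513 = 8.07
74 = 74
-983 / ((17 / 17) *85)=-983 / 85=-11.56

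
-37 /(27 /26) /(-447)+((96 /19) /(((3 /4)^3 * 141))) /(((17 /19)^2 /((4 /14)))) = 126255250 /1147532589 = 0.11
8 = 8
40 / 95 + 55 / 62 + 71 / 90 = 55582 / 26505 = 2.10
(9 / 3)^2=9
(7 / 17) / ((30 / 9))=21 / 170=0.12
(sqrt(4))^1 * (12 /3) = 8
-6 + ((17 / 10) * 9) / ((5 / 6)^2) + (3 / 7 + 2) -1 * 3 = 15.46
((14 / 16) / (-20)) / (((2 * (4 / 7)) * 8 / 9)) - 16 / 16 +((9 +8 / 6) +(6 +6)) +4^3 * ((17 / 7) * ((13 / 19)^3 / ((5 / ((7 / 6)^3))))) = 70358732831 / 1896376320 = 37.10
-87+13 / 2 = -161 / 2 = -80.50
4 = 4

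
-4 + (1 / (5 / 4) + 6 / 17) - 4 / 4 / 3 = -3.18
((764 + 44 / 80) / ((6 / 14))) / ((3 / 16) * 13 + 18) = 47572 / 545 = 87.29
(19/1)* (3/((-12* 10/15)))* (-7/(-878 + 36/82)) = -2337/41120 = -0.06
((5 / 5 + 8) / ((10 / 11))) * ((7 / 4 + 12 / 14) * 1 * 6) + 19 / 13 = 284513 / 1820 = 156.33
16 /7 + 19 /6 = 5.45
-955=-955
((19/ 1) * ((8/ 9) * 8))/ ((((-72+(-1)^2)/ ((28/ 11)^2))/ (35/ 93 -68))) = 5995580416/ 7190667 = 833.80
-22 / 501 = -0.04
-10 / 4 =-5 / 2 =-2.50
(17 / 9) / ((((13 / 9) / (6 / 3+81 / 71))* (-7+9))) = 2.05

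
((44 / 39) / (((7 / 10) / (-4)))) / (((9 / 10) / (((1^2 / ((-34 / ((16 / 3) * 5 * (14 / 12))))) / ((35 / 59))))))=4153600 / 375921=11.05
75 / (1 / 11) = 825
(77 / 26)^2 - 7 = 1197 / 676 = 1.77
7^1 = 7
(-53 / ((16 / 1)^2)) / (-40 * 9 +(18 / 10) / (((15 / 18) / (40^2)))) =-53 / 792576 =-0.00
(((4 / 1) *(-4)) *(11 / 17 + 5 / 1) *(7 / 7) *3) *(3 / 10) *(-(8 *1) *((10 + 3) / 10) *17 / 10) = 179712 / 125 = 1437.70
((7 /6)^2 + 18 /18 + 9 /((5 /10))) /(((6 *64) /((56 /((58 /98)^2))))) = 12319531 /1453248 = 8.48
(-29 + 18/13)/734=-359/9542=-0.04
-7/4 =-1.75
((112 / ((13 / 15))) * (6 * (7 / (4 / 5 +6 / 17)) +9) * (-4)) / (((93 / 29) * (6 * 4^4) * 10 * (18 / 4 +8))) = -1537 / 40300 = -0.04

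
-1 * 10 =-10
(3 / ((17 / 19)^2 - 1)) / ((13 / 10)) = -1805 / 156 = -11.57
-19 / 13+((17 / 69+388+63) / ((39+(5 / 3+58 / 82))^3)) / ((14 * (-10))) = -287979993030049 / 197032807353655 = -1.46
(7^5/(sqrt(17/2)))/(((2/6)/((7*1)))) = 352947*sqrt(34)/17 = 121059.82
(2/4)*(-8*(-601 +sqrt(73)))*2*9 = 43272 -72*sqrt(73) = 42656.83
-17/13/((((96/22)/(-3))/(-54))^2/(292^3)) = -583351609401/13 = -44873200723.15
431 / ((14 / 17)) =523.36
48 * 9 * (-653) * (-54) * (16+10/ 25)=1249121088/ 5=249824217.60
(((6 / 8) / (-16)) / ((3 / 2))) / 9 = -1 / 288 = -0.00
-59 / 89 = -0.66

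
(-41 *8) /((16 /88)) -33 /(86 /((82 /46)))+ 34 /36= -16055086 /8901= -1803.74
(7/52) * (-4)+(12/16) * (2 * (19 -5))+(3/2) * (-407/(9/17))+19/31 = -2737399/2418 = -1132.09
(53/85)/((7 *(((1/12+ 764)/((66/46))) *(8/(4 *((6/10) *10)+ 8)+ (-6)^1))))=-1584/54452615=-0.00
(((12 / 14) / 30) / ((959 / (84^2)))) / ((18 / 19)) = 152 / 685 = 0.22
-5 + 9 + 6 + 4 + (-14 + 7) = 7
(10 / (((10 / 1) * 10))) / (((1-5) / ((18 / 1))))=-9 / 20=-0.45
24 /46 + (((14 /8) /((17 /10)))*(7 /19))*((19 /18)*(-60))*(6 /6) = -27563 /1173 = -23.50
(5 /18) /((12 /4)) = 5 /54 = 0.09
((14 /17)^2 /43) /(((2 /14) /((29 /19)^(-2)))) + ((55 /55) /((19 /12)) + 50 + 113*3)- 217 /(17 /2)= 72309554003 /198571033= 364.15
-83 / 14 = -5.93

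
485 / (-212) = -485 / 212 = -2.29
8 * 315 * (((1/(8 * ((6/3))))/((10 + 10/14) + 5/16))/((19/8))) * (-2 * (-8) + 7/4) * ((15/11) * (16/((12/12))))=120234240/51623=2329.08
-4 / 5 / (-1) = 4 / 5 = 0.80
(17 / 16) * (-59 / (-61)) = 1003 / 976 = 1.03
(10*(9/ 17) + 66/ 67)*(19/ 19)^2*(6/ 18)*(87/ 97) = 207408/ 110483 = 1.88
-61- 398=-459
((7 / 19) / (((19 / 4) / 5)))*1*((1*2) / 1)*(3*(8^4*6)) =20643840 / 361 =57185.15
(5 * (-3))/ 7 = -15/ 7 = -2.14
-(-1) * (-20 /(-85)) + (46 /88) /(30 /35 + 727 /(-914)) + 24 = 4831089 /147730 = 32.70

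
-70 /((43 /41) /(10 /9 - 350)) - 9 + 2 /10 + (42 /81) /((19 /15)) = 855812518 /36765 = 23277.91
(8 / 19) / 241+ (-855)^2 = 3347363483 / 4579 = 731025.00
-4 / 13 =-0.31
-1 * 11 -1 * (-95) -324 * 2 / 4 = -78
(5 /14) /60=0.01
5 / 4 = 1.25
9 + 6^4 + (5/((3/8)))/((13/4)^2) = 662275/507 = 1306.26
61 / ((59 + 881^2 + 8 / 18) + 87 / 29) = 0.00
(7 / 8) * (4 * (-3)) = -21 / 2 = -10.50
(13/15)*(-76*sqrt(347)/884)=-19*sqrt(347)/255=-1.39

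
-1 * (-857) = 857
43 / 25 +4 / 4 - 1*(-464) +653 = 27993 / 25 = 1119.72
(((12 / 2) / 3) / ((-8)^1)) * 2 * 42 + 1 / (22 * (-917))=-21.00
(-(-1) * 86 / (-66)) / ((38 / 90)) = -3.09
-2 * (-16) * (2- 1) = 32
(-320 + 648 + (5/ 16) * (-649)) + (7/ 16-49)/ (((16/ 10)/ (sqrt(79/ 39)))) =81.99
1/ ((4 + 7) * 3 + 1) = 1/ 34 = 0.03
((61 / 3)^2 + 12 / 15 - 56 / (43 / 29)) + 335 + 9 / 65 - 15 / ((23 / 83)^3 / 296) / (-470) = 16622676041603 / 14384861595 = 1155.57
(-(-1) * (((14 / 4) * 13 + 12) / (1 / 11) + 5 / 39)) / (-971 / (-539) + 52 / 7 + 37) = 26596955 / 1943604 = 13.68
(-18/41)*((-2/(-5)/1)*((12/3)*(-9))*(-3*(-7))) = 27216/205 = 132.76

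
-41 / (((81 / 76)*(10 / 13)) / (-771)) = 5205278 / 135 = 38557.61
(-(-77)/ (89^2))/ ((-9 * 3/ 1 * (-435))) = 77/ 93032145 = 0.00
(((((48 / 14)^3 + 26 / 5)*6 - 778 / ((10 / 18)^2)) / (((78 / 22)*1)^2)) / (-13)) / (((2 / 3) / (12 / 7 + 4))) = 239195704 / 2028845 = 117.90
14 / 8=7 / 4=1.75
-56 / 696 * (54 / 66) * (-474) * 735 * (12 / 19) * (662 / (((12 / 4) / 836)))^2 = 14295717576645120 / 29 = 492955778505004.14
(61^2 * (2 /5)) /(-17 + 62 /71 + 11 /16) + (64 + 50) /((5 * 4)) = -15908501 /175390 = -90.70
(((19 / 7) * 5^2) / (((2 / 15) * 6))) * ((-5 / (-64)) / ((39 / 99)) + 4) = 356.11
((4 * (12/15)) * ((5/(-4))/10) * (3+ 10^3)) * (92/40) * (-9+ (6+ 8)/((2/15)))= -2214624/25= -88584.96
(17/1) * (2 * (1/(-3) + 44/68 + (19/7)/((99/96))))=100.16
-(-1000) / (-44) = -250 / 11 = -22.73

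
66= 66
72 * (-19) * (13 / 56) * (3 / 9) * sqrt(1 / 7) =-741 * sqrt(7) / 49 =-40.01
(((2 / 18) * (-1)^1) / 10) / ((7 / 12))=-2 / 105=-0.02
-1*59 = -59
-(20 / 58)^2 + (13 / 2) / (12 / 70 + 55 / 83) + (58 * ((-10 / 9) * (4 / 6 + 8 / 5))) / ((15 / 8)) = -115923049447 / 1650571830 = -70.23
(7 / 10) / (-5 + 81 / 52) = -182 / 895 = -0.20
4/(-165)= -4/165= -0.02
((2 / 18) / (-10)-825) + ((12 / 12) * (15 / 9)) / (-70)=-259886 / 315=-825.03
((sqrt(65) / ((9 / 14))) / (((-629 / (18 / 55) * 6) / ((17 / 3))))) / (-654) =7 * sqrt(65) / 5989005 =0.00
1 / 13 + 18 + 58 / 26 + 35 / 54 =14711 / 702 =20.96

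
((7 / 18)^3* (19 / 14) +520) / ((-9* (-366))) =6066211 / 38421216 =0.16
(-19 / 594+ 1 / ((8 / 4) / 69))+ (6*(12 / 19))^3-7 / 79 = 14290289020 / 160932717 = 88.80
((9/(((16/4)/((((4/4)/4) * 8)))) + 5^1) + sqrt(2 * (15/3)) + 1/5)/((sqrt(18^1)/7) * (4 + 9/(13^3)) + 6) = -13123039111 * sqrt(2)/23738404380-135289063 * sqrt(5)/1186920219 + 236513641 * sqrt(10)/1186920219 + 22941823177/11869202190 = 1.53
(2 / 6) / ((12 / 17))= 17 / 36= 0.47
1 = 1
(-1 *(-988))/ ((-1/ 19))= -18772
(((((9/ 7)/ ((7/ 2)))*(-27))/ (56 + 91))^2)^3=18075490334784/ 191581231380566414401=0.00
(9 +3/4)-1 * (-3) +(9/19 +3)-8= 625/76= 8.22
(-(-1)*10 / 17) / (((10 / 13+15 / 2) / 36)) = 2.56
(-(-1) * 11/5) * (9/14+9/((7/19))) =3861/70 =55.16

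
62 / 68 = 0.91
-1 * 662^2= -438244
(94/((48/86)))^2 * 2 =4084441/72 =56728.35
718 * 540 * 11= 4264920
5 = 5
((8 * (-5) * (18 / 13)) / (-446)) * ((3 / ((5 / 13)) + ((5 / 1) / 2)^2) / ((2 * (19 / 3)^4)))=204849 / 377800579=0.00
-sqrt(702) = -3*sqrt(78) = -26.50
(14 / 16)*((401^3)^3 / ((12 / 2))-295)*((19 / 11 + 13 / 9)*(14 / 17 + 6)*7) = 59812655461988503618119210607 / 10098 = 5923218009703753576759676.00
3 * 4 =12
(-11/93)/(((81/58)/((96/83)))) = -20416/208413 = -0.10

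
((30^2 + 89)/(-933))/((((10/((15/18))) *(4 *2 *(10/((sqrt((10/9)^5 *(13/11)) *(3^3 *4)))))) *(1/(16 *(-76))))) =1503280 *sqrt(1430)/277101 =205.15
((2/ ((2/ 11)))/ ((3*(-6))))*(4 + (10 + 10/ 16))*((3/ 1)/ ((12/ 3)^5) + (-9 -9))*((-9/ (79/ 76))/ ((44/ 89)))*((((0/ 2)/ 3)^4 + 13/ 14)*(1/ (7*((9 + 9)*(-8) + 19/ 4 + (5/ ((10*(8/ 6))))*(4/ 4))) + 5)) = -1842753888382563/ 140924715008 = -13076.16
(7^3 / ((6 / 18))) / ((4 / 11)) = 11319 / 4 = 2829.75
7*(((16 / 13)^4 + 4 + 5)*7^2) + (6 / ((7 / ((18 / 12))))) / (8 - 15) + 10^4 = 19416319046 / 1399489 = 13873.86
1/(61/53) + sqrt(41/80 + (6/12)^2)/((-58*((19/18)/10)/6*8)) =0.76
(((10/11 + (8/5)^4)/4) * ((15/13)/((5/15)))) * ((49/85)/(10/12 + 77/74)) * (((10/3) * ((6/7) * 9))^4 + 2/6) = 1582504958655297/1821820000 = 868639.58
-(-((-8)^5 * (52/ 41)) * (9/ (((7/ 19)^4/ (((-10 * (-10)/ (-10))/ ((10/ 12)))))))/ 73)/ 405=888234573824/ 107792895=8240.20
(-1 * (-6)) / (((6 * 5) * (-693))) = -1 / 3465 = -0.00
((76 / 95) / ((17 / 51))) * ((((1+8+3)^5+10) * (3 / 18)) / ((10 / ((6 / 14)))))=746526 / 175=4265.86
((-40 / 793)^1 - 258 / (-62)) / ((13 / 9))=909513 / 319579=2.85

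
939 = 939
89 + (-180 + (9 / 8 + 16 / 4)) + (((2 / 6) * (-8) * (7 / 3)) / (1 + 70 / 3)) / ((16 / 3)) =-50179 / 584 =-85.92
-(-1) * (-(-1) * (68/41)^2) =4624/1681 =2.75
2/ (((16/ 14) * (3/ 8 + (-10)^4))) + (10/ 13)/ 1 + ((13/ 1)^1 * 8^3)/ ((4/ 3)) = 741810700/ 148577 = 4992.77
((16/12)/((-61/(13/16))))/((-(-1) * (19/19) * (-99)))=13/72468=0.00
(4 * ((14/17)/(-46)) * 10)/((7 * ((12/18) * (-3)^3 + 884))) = -20/169303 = -0.00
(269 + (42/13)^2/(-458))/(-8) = -10409687/309608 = -33.62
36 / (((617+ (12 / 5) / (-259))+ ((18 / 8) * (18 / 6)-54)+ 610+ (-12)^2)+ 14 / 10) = 186480 / 6864229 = 0.03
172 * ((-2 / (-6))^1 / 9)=172 / 27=6.37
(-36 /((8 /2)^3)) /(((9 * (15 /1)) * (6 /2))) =-1 /720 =-0.00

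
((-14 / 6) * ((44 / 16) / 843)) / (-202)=77 / 2043432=0.00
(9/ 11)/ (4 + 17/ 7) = 7/ 55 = 0.13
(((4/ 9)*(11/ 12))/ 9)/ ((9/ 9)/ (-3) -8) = -11/ 2025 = -0.01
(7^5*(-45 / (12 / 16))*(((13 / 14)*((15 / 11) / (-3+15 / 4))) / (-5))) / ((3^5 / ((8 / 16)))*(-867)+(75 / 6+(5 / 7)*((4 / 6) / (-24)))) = -943881120 / 1167980869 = -0.81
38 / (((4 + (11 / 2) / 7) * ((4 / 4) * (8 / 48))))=3192 / 67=47.64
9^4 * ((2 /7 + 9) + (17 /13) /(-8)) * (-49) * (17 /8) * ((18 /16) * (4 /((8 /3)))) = -139995554013 /13312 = -10516492.94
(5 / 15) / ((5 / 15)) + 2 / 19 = 21 / 19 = 1.11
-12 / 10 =-6 / 5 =-1.20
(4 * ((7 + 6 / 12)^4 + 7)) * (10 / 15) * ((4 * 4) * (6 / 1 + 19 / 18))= 954607.26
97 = 97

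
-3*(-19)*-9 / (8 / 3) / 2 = -1539 / 16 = -96.19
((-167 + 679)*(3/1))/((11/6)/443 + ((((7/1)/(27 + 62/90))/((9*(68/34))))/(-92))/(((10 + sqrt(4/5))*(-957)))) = 94481859322920960*sqrt(5)/1637824816526889301 + 607881976538642353963008/1637824816526889301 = 371152.14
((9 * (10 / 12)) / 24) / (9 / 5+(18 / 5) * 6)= 0.01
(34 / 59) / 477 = 34 / 28143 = 0.00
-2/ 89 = -0.02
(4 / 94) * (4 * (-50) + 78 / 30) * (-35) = 294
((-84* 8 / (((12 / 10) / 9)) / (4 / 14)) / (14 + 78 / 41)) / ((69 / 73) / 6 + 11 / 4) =-17598840 / 46129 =-381.51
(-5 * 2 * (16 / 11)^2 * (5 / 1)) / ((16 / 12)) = -9600 / 121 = -79.34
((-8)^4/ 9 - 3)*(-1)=-4069/ 9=-452.11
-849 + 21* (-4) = -933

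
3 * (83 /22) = 249 /22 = 11.32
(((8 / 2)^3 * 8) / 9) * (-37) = -18944 / 9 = -2104.89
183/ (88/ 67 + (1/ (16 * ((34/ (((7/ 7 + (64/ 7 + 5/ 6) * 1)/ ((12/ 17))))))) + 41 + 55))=197745408/ 105185447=1.88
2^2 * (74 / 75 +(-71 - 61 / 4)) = -25579 / 75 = -341.05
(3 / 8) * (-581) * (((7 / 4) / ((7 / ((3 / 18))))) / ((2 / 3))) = -1743 / 128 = -13.62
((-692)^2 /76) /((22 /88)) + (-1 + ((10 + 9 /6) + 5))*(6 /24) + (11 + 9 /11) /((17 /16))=716806847 /28424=25218.37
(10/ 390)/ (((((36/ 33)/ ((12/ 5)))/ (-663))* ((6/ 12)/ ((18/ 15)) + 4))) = -2244/ 265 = -8.47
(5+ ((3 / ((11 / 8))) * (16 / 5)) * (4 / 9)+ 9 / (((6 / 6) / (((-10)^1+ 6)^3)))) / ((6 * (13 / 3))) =-93703 / 4290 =-21.84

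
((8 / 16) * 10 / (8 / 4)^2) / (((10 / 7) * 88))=7 / 704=0.01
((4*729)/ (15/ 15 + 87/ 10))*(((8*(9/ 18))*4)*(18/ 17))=8398080/ 1649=5092.83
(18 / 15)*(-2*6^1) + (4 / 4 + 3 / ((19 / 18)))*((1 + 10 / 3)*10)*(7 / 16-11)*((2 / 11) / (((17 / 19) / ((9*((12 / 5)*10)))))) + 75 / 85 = -72184089 / 935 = -77202.23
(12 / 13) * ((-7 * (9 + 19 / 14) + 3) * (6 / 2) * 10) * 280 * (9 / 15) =-4203360 / 13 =-323335.38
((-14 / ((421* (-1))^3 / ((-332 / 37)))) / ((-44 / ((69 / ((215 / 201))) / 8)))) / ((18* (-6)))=-895321 / 313415444630640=-0.00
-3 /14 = -0.21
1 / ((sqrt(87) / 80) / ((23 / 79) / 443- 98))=-274374640 * sqrt(87) / 3044739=-840.53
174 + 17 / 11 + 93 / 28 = 178.87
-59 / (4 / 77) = -4543 / 4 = -1135.75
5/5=1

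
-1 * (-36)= 36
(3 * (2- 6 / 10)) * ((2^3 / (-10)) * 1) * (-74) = 6216 / 25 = 248.64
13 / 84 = 0.15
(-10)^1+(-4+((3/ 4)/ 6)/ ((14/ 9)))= -1559/ 112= -13.92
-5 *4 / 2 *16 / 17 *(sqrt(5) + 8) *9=-867.06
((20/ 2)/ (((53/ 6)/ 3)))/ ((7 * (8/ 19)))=855/ 742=1.15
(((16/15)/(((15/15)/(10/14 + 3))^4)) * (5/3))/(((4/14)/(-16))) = -58492928/3087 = -18948.15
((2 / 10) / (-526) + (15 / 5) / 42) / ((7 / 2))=1308 / 64435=0.02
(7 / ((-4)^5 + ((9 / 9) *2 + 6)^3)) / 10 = -7 / 5120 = -0.00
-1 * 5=-5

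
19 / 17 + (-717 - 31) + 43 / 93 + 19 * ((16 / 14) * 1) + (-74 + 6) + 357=-4821955 / 11067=-435.71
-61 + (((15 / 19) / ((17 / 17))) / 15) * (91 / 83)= -96106 / 1577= -60.94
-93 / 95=-0.98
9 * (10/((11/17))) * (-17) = -26010/11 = -2364.55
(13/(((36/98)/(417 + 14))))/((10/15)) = 274547/12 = 22878.92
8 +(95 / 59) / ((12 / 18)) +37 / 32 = 21847 / 1888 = 11.57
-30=-30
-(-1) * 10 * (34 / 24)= 85 / 6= 14.17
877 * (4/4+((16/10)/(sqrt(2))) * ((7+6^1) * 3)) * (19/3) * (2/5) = 33326/15+1732952 * sqrt(2)/25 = 100252.30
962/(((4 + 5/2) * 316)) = 37/79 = 0.47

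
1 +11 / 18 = 29 / 18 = 1.61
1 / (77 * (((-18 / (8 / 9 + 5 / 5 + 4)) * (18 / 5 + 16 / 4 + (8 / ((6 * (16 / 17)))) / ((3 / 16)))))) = -265 / 945252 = -0.00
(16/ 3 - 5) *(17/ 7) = 17/ 21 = 0.81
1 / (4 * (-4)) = -1 / 16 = -0.06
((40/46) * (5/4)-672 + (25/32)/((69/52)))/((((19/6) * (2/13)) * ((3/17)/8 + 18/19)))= -81774199/57615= -1419.32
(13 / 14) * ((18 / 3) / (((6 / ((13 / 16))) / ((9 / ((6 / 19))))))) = 9633 / 448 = 21.50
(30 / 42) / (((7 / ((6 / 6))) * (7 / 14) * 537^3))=10 / 7587853497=0.00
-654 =-654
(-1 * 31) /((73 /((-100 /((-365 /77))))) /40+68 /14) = -1909600 /304529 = -6.27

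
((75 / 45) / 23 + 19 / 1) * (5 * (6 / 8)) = 1645 / 23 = 71.52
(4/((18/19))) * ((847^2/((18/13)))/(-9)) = -177200023/729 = -243072.73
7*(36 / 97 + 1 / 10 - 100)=-675801 / 970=-696.70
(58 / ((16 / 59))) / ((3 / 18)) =5133 / 4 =1283.25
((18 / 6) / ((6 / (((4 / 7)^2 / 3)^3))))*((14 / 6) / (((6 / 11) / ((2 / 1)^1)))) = 22528 / 4084101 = 0.01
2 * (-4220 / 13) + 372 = -3604 / 13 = -277.23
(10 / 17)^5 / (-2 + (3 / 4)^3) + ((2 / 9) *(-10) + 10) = 9980788990 / 1290650013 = 7.73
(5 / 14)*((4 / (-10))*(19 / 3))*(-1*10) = 190 / 21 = 9.05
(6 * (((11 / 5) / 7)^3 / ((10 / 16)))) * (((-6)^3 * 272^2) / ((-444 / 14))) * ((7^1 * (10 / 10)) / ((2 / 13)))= 1106045411328 / 161875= 6832712.97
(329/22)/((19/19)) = 329/22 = 14.95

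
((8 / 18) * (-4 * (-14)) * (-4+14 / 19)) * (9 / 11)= -13888 / 209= -66.45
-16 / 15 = -1.07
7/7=1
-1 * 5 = -5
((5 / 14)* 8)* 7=20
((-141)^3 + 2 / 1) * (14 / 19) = -39245066 / 19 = -2065529.79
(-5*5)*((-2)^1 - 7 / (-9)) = 275 / 9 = 30.56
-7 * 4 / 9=-28 / 9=-3.11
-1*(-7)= 7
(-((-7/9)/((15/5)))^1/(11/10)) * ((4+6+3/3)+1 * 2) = 910/297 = 3.06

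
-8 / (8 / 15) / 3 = -5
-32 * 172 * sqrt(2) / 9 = -5504 * sqrt(2) / 9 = -864.87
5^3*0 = 0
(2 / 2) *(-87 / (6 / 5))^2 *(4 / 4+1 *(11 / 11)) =21025 / 2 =10512.50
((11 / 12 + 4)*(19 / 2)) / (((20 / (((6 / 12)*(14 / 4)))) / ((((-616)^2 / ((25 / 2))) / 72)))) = 46524863 / 27000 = 1723.14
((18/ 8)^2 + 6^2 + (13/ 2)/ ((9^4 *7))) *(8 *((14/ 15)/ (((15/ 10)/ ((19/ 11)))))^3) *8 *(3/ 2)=1298081010561664/ 265255489125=4893.70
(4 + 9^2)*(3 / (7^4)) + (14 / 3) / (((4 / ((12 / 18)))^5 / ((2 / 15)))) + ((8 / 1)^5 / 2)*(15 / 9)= 5735500391407 / 210039480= 27306.77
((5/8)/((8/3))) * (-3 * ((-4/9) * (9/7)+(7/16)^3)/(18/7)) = 69915/524288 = 0.13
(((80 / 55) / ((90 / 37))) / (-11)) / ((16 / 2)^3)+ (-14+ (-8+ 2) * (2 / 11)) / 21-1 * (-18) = 42155261 / 2439360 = 17.28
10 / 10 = 1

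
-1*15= -15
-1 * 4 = -4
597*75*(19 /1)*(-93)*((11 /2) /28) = -870291675 /56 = -15540922.77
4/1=4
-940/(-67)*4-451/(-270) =1045417/18090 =57.79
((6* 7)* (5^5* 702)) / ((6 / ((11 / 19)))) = 168918750 / 19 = 8890460.53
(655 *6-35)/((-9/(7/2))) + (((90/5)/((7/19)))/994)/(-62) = -1470252262/970641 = -1514.72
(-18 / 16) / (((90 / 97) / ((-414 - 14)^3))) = 95063336.80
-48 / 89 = -0.54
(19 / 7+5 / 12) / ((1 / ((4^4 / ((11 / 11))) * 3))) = 16832 / 7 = 2404.57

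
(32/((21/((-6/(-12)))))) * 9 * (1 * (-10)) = -480/7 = -68.57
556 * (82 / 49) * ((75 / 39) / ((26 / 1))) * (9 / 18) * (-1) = -284950 / 8281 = -34.41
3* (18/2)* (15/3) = 135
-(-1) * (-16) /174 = -8 /87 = -0.09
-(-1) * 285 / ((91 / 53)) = 15105 / 91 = 165.99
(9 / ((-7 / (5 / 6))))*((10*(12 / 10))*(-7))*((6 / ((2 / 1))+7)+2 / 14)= 6390 / 7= 912.86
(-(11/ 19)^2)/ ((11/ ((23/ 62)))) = -253/ 22382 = -0.01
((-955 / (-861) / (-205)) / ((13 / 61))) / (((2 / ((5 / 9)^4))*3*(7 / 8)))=-29127500 / 63229492053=-0.00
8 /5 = 1.60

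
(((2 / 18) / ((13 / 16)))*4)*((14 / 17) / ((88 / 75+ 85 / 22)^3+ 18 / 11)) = 63888000000 / 18356074809293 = 0.00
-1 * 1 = -1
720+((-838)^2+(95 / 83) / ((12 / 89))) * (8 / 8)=700160599 / 996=702972.49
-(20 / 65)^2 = -16 / 169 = -0.09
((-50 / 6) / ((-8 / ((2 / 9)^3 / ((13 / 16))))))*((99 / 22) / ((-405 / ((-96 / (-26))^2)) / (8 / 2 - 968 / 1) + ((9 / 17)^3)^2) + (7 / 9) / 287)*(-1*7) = -3077363138858212400 / 366856885747685619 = -8.39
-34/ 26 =-17/ 13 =-1.31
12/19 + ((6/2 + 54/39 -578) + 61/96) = -13571525/23712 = -572.35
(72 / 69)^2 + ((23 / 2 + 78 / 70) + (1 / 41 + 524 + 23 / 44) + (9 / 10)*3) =18068311761 / 33401060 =540.95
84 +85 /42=3613 /42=86.02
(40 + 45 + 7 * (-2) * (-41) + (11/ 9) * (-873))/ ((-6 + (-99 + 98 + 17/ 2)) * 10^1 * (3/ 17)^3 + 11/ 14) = -28063056/ 59713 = -469.97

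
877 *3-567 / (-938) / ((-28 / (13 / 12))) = 39485697 / 15008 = 2630.98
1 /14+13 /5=2.67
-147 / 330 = -49 / 110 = -0.45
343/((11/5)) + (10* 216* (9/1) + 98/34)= 3664974/187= 19598.79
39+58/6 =146/3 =48.67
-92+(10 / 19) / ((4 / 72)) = -1568 / 19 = -82.53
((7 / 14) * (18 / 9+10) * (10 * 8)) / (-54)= -80 / 9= -8.89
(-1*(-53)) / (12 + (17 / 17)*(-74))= -53 / 62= -0.85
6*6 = 36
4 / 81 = 0.05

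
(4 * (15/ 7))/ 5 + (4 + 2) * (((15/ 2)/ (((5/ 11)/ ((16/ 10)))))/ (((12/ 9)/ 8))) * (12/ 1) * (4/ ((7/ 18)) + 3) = 151522.63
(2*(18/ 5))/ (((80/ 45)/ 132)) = 2673/ 5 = 534.60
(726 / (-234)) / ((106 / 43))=-1.26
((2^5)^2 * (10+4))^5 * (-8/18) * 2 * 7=-3767779502652526107761.78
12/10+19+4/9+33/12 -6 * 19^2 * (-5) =1953611/180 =10853.39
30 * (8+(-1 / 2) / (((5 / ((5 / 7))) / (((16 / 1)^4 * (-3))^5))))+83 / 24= 105756830699887760203296317381 / 168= 629504944642189048829144800.00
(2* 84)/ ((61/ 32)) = 5376/ 61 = 88.13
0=0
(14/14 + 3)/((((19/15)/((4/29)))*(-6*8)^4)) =5/60936192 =0.00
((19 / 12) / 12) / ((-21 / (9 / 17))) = -19 / 5712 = -0.00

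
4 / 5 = 0.80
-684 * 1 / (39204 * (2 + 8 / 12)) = -19 / 2904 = -0.01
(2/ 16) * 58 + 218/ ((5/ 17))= 14969/ 20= 748.45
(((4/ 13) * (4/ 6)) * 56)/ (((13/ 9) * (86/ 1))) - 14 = -101066/ 7267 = -13.91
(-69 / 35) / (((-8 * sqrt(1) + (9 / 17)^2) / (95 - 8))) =75429 / 3395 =22.22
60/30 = 2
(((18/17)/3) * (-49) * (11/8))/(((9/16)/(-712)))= 1535072/51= 30099.45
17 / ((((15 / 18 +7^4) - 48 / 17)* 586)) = 867 / 71696807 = 0.00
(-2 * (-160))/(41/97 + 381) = 15520/18499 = 0.84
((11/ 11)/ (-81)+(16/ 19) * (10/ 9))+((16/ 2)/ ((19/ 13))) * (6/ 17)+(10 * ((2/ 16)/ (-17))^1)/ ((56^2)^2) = 2938586735089/ 1029199675392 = 2.86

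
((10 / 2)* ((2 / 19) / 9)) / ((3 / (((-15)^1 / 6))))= -25 / 513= -0.05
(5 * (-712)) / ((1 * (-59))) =3560 / 59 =60.34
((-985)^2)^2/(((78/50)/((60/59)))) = 470668275312500/767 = 613648338086.70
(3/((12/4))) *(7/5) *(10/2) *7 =49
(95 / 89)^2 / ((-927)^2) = 9025 / 6806745009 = 0.00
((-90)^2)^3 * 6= 3188646000000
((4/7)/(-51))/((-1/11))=44/357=0.12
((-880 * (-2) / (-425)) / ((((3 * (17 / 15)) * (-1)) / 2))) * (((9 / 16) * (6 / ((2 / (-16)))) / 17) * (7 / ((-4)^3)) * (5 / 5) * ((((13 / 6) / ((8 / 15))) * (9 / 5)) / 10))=243243 / 786080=0.31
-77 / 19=-4.05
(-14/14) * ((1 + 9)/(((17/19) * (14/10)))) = -950/119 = -7.98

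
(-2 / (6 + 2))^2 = 1 / 16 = 0.06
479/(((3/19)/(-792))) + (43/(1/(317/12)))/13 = -374801953/156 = -2402576.62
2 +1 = 3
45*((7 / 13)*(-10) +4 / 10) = -2916 / 13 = -224.31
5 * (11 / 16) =55 / 16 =3.44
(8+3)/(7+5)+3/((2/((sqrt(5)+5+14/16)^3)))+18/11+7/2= 20841*sqrt(5)/128+14949901/33792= 806.49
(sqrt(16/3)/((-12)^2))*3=sqrt(3)/36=0.05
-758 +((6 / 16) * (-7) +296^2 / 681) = -3442957 / 5448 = -631.97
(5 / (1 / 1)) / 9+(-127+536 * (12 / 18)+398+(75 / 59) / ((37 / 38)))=12381430 / 19647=630.19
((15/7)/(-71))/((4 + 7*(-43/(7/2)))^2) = -15/3341828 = -0.00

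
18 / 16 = 9 / 8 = 1.12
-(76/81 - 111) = 8915/81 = 110.06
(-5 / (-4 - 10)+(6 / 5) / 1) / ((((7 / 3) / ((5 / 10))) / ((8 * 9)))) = 5886 / 245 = 24.02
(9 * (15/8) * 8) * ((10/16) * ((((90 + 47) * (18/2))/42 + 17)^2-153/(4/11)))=145819.80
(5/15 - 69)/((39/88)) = -18128/117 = -154.94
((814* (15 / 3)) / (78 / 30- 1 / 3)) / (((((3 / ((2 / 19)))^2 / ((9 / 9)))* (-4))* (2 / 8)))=-40700 / 18411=-2.21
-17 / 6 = -2.83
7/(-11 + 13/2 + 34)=14/59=0.24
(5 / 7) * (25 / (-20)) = -25 / 28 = -0.89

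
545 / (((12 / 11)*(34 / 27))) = 53955 / 136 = 396.73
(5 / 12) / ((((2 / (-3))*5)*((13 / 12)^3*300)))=-18 / 54925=-0.00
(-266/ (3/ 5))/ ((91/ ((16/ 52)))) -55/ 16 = -40045/ 8112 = -4.94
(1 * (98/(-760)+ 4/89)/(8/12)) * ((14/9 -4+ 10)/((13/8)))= -64396/109915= -0.59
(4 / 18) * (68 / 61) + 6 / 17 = 5606 / 9333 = 0.60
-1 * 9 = -9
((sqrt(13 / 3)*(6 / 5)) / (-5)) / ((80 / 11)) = -0.07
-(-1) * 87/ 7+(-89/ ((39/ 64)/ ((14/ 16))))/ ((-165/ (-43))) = -940339/ 45045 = -20.88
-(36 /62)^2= -324 /961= -0.34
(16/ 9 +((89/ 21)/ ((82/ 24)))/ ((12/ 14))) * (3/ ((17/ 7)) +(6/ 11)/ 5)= 4.34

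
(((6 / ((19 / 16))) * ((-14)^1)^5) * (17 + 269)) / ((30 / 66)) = -162431453184 / 95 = -1709804770.36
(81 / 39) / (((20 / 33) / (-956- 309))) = -225423 / 52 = -4335.06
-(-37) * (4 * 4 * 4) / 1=2368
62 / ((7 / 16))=992 / 7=141.71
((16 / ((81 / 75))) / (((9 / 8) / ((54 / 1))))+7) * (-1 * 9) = -6463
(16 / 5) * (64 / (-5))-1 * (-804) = 19076 / 25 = 763.04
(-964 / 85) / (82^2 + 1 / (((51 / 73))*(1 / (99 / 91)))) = -0.00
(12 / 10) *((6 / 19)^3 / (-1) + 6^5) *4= 37324.65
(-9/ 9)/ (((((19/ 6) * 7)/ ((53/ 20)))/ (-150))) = 2385/ 133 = 17.93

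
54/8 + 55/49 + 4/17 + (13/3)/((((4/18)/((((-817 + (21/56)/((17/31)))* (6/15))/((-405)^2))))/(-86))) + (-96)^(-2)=2669118948199/233186688000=11.45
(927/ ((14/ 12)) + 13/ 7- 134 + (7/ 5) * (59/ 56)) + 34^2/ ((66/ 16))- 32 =8428229/ 9240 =912.15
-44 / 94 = -22 / 47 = -0.47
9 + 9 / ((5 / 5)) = 18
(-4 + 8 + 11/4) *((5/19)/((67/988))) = 1755/67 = 26.19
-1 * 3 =-3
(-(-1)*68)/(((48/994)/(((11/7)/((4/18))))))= 39831/4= 9957.75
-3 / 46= -0.07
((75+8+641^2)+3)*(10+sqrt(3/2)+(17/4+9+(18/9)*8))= 410967*sqrt(6)/2+64521819/4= 16633784.48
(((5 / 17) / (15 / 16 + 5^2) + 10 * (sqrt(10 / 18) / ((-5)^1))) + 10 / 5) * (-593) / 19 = -1682934 / 26809 + 1186 * sqrt(5) / 57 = -16.25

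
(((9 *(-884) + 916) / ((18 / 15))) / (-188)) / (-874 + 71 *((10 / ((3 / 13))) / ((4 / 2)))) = 4400 / 93671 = 0.05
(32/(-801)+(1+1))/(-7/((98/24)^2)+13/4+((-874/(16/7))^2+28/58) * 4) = 249868640/74556776631663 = 0.00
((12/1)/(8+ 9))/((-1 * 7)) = -0.10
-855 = -855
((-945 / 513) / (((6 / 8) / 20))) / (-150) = 56 / 171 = 0.33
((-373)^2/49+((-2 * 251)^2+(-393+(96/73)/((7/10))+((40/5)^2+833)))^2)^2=277202493214510724172129437655025/68184176641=4065495938654854866829.62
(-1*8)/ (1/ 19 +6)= -152/ 115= -1.32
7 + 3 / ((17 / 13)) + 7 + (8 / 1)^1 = 413 / 17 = 24.29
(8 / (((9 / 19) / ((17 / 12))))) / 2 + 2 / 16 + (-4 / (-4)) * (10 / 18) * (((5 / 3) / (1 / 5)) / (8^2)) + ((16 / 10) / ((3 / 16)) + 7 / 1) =239273 / 8640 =27.69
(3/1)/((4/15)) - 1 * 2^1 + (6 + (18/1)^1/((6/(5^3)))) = 390.25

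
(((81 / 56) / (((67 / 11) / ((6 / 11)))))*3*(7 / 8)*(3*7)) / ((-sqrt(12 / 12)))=-7.14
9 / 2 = 4.50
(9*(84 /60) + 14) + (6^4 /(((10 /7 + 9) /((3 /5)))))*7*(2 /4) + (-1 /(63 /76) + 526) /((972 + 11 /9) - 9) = 638827152 /2217229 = 288.12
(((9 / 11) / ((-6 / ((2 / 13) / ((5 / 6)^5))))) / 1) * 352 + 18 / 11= -7480206 / 446875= -16.74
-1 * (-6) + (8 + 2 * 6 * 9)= 122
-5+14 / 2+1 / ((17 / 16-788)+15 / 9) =2.00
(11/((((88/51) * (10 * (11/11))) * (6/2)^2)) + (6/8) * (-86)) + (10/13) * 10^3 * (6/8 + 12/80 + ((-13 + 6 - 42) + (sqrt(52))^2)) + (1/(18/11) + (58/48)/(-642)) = 2936.18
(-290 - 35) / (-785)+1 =222 / 157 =1.41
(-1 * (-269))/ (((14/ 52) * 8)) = 3497/ 28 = 124.89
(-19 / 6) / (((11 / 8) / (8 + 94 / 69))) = -49096 / 2277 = -21.56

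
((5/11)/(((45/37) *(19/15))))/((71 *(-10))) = -37/89034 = -0.00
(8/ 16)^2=1/ 4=0.25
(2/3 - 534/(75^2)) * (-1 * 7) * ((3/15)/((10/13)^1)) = -48776/46875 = -1.04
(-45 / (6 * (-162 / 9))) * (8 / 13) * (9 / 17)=30 / 221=0.14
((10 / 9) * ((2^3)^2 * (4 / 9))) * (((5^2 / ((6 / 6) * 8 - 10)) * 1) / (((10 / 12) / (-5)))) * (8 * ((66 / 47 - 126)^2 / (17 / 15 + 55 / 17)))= 67385678.66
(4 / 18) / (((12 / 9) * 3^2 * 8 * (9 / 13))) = 13 / 3888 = 0.00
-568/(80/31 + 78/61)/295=-537044/1076455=-0.50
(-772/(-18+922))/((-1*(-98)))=-193/22148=-0.01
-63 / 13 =-4.85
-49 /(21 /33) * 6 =-462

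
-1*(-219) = 219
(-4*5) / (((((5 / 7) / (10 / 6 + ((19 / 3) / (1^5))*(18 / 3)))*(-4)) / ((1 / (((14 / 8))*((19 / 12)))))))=1904 / 19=100.21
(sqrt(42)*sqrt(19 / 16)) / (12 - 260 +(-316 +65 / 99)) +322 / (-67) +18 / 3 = 80 / 67 - 99*sqrt(798) / 223084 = 1.18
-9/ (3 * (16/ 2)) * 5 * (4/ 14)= -15/ 28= -0.54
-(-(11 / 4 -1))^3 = 343 / 64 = 5.36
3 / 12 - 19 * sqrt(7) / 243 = 1 / 4 - 19 * sqrt(7) / 243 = 0.04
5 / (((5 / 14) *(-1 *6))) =-7 / 3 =-2.33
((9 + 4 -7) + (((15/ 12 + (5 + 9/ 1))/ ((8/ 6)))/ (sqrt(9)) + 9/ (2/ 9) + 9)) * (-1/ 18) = -949/ 288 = -3.30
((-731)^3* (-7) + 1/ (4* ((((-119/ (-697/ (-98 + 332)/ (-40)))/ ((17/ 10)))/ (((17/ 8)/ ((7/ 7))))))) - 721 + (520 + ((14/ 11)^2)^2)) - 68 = 839353172529141744391/ 306969062400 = 2734324970.62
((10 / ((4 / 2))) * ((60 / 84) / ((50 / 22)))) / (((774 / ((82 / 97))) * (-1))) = -451 / 262773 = -0.00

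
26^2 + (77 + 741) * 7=6402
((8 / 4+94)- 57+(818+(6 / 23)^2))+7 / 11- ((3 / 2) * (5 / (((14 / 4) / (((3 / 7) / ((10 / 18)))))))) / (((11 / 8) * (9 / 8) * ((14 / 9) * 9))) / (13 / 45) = 22247932898 / 25946921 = 857.44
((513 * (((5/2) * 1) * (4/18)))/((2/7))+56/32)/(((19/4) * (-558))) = -3997/10602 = -0.38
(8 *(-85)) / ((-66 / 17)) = 175.15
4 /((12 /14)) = 14 /3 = 4.67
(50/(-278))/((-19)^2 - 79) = -25/39198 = -0.00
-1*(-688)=688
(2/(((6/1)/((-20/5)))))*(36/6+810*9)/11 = -9728/11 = -884.36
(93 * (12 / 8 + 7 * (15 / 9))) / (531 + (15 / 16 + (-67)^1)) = 19592 / 7439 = 2.63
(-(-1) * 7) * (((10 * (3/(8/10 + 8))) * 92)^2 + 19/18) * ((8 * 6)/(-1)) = -11997848744/363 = -33051924.91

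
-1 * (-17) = 17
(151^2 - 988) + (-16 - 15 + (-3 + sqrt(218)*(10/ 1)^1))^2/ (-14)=340*sqrt(218)/ 7 + 141213/ 7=20890.43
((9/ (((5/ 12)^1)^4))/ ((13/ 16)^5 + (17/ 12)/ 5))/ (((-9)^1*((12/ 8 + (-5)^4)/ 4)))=-521838526464/ 1570297659875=-0.33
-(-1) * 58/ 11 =58/ 11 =5.27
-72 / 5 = -14.40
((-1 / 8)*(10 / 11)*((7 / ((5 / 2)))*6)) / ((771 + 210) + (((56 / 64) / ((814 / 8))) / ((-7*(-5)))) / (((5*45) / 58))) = -874125 / 449175404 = -0.00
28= 28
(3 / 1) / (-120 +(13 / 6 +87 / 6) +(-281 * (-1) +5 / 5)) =9 / 536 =0.02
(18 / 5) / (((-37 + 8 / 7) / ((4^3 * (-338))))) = 2725632 / 1255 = 2171.82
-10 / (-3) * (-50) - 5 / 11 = -167.12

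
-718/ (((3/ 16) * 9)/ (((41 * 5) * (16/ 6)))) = -18840320/ 81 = -232596.54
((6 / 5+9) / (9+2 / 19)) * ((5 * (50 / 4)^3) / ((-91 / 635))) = -9614296875 / 125944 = -76337.87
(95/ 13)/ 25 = 19/ 65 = 0.29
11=11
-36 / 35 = -1.03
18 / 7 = 2.57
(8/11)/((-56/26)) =-26/77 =-0.34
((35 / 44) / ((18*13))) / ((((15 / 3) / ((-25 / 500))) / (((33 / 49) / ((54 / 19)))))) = -19 / 2358720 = -0.00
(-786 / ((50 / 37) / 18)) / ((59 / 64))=-11356.77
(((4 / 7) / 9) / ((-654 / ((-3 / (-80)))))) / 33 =-0.00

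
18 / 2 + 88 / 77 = 71 / 7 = 10.14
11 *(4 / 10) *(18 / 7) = 396 / 35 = 11.31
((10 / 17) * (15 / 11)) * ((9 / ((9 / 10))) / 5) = 300 / 187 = 1.60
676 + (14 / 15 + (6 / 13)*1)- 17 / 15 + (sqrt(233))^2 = 59102 / 65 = 909.26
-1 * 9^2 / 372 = -27 / 124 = -0.22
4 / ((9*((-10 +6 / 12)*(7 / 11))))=-88 / 1197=-0.07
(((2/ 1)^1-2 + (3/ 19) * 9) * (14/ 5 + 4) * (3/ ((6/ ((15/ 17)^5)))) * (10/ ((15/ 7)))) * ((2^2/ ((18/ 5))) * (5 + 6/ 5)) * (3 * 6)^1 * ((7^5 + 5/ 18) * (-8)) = -319055243220000/ 1586899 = -201055797.01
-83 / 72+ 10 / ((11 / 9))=5567 / 792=7.03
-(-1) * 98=98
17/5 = 3.40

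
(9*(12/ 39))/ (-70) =-18/ 455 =-0.04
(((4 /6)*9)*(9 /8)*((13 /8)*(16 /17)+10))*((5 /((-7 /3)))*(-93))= 263655 /17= 15509.12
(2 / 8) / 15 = 1 / 60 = 0.02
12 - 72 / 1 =-60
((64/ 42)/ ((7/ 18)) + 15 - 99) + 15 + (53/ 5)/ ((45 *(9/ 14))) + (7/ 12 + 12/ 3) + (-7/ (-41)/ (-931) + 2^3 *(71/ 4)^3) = 27628003205731/ 618370200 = 44678.74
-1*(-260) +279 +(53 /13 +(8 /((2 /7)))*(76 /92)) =169296 /299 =566.21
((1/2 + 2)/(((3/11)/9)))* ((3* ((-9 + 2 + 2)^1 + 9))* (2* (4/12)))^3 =42240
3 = 3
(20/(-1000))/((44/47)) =-47/2200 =-0.02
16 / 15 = 1.07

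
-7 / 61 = -0.11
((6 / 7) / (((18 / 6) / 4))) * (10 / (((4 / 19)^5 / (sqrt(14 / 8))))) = 12380495 * sqrt(7) / 896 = 36557.71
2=2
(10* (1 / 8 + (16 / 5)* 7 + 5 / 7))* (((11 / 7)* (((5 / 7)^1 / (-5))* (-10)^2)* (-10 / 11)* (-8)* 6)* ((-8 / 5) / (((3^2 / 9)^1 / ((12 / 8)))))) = 187401600 / 343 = 546360.35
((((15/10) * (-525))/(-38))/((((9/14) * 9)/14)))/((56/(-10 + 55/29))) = -7.26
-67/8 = -8.38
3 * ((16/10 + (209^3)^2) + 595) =1250169719862564/5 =250033943972512.80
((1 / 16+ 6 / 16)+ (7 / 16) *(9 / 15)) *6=21 / 5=4.20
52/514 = 26/257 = 0.10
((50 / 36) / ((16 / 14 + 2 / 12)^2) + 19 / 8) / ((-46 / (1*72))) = -4.99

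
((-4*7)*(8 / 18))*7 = -784 / 9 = -87.11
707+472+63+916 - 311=1847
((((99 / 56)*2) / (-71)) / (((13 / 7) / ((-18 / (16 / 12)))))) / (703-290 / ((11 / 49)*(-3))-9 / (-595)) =52484355 / 164357886368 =0.00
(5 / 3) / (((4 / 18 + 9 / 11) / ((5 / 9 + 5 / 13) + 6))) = 44660 / 4017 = 11.12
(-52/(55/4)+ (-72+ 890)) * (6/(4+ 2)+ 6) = 313474/55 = 5699.53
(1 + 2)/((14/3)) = 9/14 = 0.64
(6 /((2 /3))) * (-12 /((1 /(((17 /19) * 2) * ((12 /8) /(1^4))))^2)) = -280908 /361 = -778.14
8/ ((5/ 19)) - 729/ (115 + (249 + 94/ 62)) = 28.41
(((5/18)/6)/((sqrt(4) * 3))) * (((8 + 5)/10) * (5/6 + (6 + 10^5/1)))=1003.15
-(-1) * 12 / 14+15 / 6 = 47 / 14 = 3.36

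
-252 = -252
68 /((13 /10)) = 680 /13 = 52.31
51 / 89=0.57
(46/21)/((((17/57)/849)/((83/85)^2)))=5111817114/859775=5945.53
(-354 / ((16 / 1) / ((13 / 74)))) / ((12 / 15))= -11505 / 2368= -4.86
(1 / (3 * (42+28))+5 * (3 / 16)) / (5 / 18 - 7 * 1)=-4749 / 33880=-0.14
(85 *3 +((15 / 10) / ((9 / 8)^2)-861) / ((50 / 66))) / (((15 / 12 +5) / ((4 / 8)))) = -79196 / 1125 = -70.40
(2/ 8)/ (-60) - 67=-16081/ 240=-67.00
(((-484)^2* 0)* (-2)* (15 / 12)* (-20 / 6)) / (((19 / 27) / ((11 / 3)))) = 0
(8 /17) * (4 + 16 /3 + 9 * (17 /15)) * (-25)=-11720 /51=-229.80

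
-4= -4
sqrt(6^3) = 6* sqrt(6) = 14.70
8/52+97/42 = 1345/546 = 2.46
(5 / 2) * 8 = 20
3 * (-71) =-213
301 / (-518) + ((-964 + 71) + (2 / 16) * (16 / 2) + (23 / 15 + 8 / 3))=-328701 / 370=-888.38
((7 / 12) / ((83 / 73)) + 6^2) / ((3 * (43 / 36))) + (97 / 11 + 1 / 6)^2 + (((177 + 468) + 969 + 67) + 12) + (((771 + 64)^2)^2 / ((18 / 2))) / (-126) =-419861457056095795 / 979433532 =-428677846.26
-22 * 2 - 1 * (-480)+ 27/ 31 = 13543/ 31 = 436.87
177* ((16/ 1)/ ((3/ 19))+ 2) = 18290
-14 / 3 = -4.67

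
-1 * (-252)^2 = -63504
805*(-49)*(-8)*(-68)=-21458080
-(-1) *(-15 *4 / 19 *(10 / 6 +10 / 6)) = -200 / 19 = -10.53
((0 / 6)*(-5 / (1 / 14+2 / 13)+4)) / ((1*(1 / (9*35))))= 0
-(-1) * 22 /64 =11 /32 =0.34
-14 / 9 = -1.56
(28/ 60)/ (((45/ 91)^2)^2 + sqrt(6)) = -43742253247875/ 9399445510506167 + 32917676933060647 * sqrt(6)/ 422975047972777515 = 0.19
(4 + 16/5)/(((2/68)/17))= 20808/5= 4161.60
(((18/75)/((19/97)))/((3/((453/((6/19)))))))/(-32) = -14647/800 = -18.31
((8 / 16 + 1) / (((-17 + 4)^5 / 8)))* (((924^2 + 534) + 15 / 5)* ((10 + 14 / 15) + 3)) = -714205668 / 1856465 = -384.71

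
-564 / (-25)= 564 / 25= 22.56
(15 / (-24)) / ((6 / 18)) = -15 / 8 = -1.88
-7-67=-74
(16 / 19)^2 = 256 / 361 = 0.71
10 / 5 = 2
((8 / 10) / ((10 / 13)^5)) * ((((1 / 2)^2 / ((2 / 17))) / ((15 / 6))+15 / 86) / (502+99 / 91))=29766931103 / 4921457500000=0.01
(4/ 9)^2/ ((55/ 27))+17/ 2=2837/ 330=8.60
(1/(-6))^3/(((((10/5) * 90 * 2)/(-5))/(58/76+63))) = 0.00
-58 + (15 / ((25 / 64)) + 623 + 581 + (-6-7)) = 5857 / 5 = 1171.40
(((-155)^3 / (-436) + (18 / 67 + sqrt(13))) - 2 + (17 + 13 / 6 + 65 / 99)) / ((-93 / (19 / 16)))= -470302903619 / 4303278144 - 19 * sqrt(13) / 1488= -109.34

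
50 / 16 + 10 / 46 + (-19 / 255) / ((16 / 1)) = 313213 / 93840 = 3.34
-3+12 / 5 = -3 / 5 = -0.60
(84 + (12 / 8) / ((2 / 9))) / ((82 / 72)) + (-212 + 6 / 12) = -10809 / 82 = -131.82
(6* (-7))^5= -130691232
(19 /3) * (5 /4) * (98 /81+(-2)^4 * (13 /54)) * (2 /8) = 19475 /1944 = 10.02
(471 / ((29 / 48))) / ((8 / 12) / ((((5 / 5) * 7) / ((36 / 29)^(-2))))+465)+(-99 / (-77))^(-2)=33912507965 / 14865789789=2.28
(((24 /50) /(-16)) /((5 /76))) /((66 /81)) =-0.56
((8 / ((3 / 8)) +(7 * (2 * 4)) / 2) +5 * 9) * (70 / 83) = 19810 / 249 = 79.56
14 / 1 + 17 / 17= 15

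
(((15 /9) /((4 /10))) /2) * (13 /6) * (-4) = -325 /18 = -18.06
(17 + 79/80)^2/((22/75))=6212163/5632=1103.01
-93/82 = -1.13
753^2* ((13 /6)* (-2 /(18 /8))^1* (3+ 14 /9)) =-134318132 /27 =-4974745.63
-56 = -56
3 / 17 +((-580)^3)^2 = 647167773248000003 / 17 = 38068692544000000.18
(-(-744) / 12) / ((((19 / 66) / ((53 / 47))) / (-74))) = -17971.81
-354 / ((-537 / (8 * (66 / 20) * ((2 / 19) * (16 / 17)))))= 498432 / 289085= 1.72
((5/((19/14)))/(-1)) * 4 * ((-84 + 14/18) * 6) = 419440/57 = 7358.60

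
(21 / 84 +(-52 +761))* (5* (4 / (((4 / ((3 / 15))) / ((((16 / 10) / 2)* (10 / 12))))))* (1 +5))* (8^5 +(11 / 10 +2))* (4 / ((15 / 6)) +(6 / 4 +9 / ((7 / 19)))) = 1791562938189 / 700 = 2559375625.98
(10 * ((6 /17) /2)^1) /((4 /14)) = 105 /17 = 6.18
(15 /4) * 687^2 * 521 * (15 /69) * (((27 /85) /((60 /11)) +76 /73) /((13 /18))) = 905764490771121 /2968472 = 305128190.79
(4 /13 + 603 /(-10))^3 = -474369503399 /2197000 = -215916.93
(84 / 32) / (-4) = -21 / 32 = -0.66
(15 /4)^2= 225 /16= 14.06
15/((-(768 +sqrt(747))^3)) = -84204800/2523661953432093 +983455 * sqrt(83)/2523661953432093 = -0.00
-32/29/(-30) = 16/435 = 0.04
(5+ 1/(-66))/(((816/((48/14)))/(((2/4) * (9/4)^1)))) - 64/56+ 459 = 19179707/41888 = 457.88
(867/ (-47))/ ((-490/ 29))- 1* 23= -504547/ 23030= -21.91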